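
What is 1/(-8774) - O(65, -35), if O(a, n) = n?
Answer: 307089/8774 ≈ 35.000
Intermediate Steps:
1/(-8774) - O(65, -35) = 1/(-8774) - 1*(-35) = -1/8774 + 35 = 307089/8774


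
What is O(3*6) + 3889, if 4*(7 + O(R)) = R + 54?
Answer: 3900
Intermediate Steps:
O(R) = 13/2 + R/4 (O(R) = -7 + (R + 54)/4 = -7 + (54 + R)/4 = -7 + (27/2 + R/4) = 13/2 + R/4)
O(3*6) + 3889 = (13/2 + (3*6)/4) + 3889 = (13/2 + (¼)*18) + 3889 = (13/2 + 9/2) + 3889 = 11 + 3889 = 3900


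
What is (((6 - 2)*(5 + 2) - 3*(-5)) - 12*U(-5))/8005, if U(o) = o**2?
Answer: -257/8005 ≈ -0.032105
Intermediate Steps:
(((6 - 2)*(5 + 2) - 3*(-5)) - 12*U(-5))/8005 = (((6 - 2)*(5 + 2) - 3*(-5)) - 12*(-5)**2)/8005 = ((4*7 + 15) - 12*25)*(1/8005) = ((28 + 15) - 300)*(1/8005) = (43 - 300)*(1/8005) = -257*1/8005 = -257/8005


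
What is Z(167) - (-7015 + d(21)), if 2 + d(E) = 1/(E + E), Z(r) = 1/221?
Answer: 65131615/9282 ≈ 7017.0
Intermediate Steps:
Z(r) = 1/221
d(E) = -2 + 1/(2*E) (d(E) = -2 + 1/(E + E) = -2 + 1/(2*E))
Z(167) - (-7015 + d(21)) = 1/221 - (-7015 + (-2 + (½)/21)) = 1/221 - (-7015 + (-2 + (½)*(1/21))) = 1/221 - (-7015 + (-2 + 1/42)) = 1/221 - (-7015 - 83/42) = 1/221 - 1*(-294713/42) = 1/221 + 294713/42 = 65131615/9282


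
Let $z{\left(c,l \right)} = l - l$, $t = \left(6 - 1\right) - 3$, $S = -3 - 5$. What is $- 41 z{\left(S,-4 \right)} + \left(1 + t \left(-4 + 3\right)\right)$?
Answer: $-1$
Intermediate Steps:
$S = -8$ ($S = -3 - 5 = -8$)
$t = 2$ ($t = 5 - 3 = 2$)
$z{\left(c,l \right)} = 0$
$- 41 z{\left(S,-4 \right)} + \left(1 + t \left(-4 + 3\right)\right) = \left(-41\right) 0 + \left(1 + 2 \left(-4 + 3\right)\right) = 0 + \left(1 + 2 \left(-1\right)\right) = 0 + \left(1 - 2\right) = 0 - 1 = -1$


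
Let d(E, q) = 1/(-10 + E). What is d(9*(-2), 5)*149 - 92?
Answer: -2725/28 ≈ -97.321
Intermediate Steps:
d(9*(-2), 5)*149 - 92 = 149/(-10 + 9*(-2)) - 92 = 149/(-10 - 18) - 92 = 149/(-28) - 92 = -1/28*149 - 92 = -149/28 - 92 = -2725/28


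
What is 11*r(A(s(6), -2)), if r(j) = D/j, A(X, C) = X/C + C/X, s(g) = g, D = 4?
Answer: -66/5 ≈ -13.200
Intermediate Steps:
A(X, C) = C/X + X/C
r(j) = 4/j
11*r(A(s(6), -2)) = 11*(4/(-2/6 + 6/(-2))) = 11*(4/(-2*1/6 + 6*(-1/2))) = 11*(4/(-1/3 - 3)) = 11*(4/(-10/3)) = 11*(4*(-3/10)) = 11*(-6/5) = -66/5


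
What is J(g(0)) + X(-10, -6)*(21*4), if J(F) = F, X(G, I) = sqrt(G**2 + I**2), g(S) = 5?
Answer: 5 + 168*sqrt(34) ≈ 984.60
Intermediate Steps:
J(g(0)) + X(-10, -6)*(21*4) = 5 + sqrt((-10)**2 + (-6)**2)*(21*4) = 5 + sqrt(100 + 36)*84 = 5 + sqrt(136)*84 = 5 + (2*sqrt(34))*84 = 5 + 168*sqrt(34)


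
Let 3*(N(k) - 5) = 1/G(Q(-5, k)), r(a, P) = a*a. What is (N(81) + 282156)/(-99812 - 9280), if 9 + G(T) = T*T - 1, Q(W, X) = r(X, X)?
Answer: -18219154533707/7044077694618 ≈ -2.5864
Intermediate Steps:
r(a, P) = a²
Q(W, X) = X²
G(T) = -10 + T² (G(T) = -9 + (T*T - 1) = -9 + (T² - 1) = -9 + (-1 + T²) = -10 + T²)
N(k) = 5 + 1/(3*(-10 + k⁴)) (N(k) = 5 + 1/(3*(-10 + (k²)²)) = 5 + 1/(3*(-10 + k⁴)))
(N(81) + 282156)/(-99812 - 9280) = ((-149 + 15*81⁴)/(3*(-10 + 81⁴)) + 282156)/(-99812 - 9280) = ((-149 + 15*43046721)/(3*(-10 + 43046721)) + 282156)/(-109092) = ((⅓)*(-149 + 645700815)/43046711 + 282156)*(-1/109092) = ((⅓)*(1/43046711)*645700666 + 282156)*(-1/109092) = (645700666/129140133 + 282156)*(-1/109092) = (36438309067414/129140133)*(-1/109092) = -18219154533707/7044077694618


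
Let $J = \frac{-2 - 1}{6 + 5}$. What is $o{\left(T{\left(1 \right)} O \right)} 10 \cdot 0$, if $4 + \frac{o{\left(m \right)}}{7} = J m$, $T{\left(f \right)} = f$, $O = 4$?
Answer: $0$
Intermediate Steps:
$J = - \frac{3}{11} \approx -0.27273$
$o{\left(m \right)} = -28 - \frac{21 m}{11}$ ($o{\left(m \right)} = -28 + 7 \left(- \frac{3 m}{11}\right) = -28 - \frac{21 m}{11}$)
$o{\left(T{\left(1 \right)} O \right)} 10 \cdot 0 = \left(-28 - \frac{21 \cdot 1 \cdot 4}{11}\right) 10 \cdot 0 = \left(-28 - \frac{84}{11}\right) 10 \cdot 0 = \left(- \frac{392}{11}\right) 10 \cdot 0 = \left(- \frac{3920}{11}\right) 0 = 0$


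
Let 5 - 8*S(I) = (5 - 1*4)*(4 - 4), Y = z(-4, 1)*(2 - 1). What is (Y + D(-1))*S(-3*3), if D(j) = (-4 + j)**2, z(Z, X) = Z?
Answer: 105/8 ≈ 13.125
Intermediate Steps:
Y = -4 (Y = -4*(2 - 1) = -4*1 = -4)
S(I) = 5/8 (S(I) = 5/8 - (5 - 1*4)*(4 - 4)/8 = 5/8 - (5 - 4)*0/8 = 5/8 - 0/8 = 5/8 - 1/8*0 = 5/8 + 0 = 5/8)
(Y + D(-1))*S(-3*3) = (-4 + (-4 - 1)**2)*(5/8) = (-4 + (-5)**2)*(5/8) = (-4 + 25)*(5/8) = 21*(5/8) = 105/8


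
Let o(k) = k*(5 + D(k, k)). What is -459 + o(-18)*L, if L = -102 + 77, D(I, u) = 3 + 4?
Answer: 4941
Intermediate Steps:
D(I, u) = 7
o(k) = 12*k (o(k) = k*(5 + 7) = k*12 = 12*k)
L = -25
-459 + o(-18)*L = -459 + (12*(-18))*(-25) = -459 - 216*(-25) = -459 + 5400 = 4941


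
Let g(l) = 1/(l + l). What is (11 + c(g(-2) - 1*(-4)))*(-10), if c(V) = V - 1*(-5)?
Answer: -395/2 ≈ -197.50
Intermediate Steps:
g(l) = 1/(2*l)
c(V) = 5 + V (c(V) = V + 5 = 5 + V)
(11 + c(g(-2) - 1*(-4)))*(-10) = (11 + (5 + ((½)/(-2) - 1*(-4))))*(-10) = (11 + (5 + ((½)*(-½) + 4)))*(-10) = (11 + (5 + (-¼ + 4)))*(-10) = (11 + (5 + 15/4))*(-10) = (11 + 35/4)*(-10) = (79/4)*(-10) = -395/2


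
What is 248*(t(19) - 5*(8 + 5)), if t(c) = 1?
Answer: -15872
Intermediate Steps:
248*(t(19) - 5*(8 + 5)) = 248*(1 - 5*(8 + 5)) = 248*(1 - 5*13) = 248*(1 - 65) = 248*(-64) = -15872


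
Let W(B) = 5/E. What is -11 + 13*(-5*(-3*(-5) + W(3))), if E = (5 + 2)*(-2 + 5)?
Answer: -21031/21 ≈ -1001.5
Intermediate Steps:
E = 21 (E = 7*3 = 21)
W(B) = 5/21
-11 + 13*(-5*(-3*(-5) + W(3))) = -11 + 13*(-5*(-3*(-5) + 5/21)) = -11 + 13*(-5*(15 + 5/21)) = -11 + 13*(-5*320/21) = -11 + 13*(-1600/21) = -11 - 20800/21 = -21031/21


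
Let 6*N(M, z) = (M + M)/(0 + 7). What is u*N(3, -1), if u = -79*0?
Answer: 0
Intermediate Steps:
N(M, z) = M/21 (N(M, z) = ((M + M)/(0 + 7))/6 = ((2*M)/7)/6 = ((2*M)*(1/7))/6 = (2*M/7)/6 = M/21)
u = 0
u*N(3, -1) = 0*((1/21)*3) = 0*(1/7) = 0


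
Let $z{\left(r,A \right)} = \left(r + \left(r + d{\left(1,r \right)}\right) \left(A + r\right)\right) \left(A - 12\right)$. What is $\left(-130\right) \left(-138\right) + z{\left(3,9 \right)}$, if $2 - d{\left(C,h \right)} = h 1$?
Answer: $17859$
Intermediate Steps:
$d{\left(C,h \right)} = 2 - h$ ($d{\left(C,h \right)} = 2 - h 1 = 2 - h$)
$z{\left(r,A \right)} = \left(-12 + A\right) \left(2 A + 3 r\right)$ ($z{\left(r,A \right)} = \left(r + \left(r - \left(-2 + r\right)\right) \left(A + r\right)\right) \left(A - 12\right) = \left(r + 2 \left(A + r\right)\right) \left(-12 + A\right) = \left(r + \left(2 A + 2 r\right)\right) \left(-12 + A\right) = \left(2 A + 3 r\right) \left(-12 + A\right) = \left(-12 + A\right) \left(2 A + 3 r\right)$)
$\left(-130\right) \left(-138\right) + z{\left(3,9 \right)} = \left(-130\right) \left(-138\right) + \left(\left(-36\right) 3 - 216 + 2 \cdot 9^{2} + 3 \cdot 9 \cdot 3\right) = 17940 + \left(-108 - 216 + 2 \cdot 81 + 81\right) = 17940 + \left(-108 - 216 + 162 + 81\right) = 17940 - 81 = 17859$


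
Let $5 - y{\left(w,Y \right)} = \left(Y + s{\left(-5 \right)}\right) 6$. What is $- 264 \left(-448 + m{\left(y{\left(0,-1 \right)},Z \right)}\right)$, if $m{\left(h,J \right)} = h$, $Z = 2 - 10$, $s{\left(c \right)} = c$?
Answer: $107448$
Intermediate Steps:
$y{\left(w,Y \right)} = 35 - 6 Y$ ($y{\left(w,Y \right)} = 5 - \left(Y - 5\right) 6 = 5 - \left(-5 + Y\right) 6 = 5 - \left(-30 + 6 Y\right) = 35 - 6 Y$)
$Z = -8$ ($Z = 2 - 10 = -8$)
$- 264 \left(-448 + m{\left(y{\left(0,-1 \right)},Z \right)}\right) = - 264 \left(-448 + \left(35 - -6\right)\right) = - 264 \left(-448 + \left(35 + 6\right)\right) = - 264 \left(-448 + 41\right) = \left(-264\right) \left(-407\right) = 107448$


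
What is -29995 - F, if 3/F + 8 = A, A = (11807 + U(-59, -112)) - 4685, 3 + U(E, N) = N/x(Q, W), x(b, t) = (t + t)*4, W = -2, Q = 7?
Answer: -213504413/7118 ≈ -29995.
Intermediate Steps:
x(b, t) = 8*t (x(b, t) = (2*t)*4 = 8*t)
U(E, N) = -3 - N/16 (U(E, N) = -3 + N/((8*(-2))) = -3 + N/(-16) = -3 + N*(-1/16) = -3 - N/16)
A = 7126 (A = (11807 + (-3 - 1/16*(-112))) - 4685 = (11807 + (-3 + 7)) - 4685 = (11807 + 4) - 4685 = 11811 - 4685 = 7126)
F = 3/7118 (F = 3/(-8 + 7126) = 3/7118 ≈ 0.00042147)
-29995 - F = -29995 - 1*3/7118 = -29995 - 3/7118 = -213504413/7118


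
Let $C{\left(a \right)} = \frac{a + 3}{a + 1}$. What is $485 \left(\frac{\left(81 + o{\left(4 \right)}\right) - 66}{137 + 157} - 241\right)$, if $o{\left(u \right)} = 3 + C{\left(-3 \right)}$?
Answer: $- \frac{5725910}{49} \approx -1.1686 \cdot 10^{5}$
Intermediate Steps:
$C{\left(a \right)} = \frac{3 + a}{1 + a}$
$o{\left(u \right)} = 3$ ($o{\left(u \right)} = 3 + \frac{3 - 3}{1 - 3} = 3 + \frac{1}{-2} \cdot 0 = 3 - 0 = 3 + 0 = 3$)
$485 \left(\frac{\left(81 + o{\left(4 \right)}\right) - 66}{137 + 157} - 241\right) = 485 \left(\frac{\left(81 + 3\right) - 66}{137 + 157} - 241\right) = 485 \left(\frac{84 - 66}{294} - 241\right) = 485 \left(18 \cdot \frac{1}{294} - 241\right) = 485 \left(\frac{3}{49} - 241\right) = 485 \left(- \frac{11806}{49}\right) = - \frac{5725910}{49}$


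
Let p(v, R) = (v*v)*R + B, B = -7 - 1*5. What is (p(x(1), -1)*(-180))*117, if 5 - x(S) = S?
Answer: 589680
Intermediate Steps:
B = -12 (B = -7 - 5 = -12)
x(S) = 5 - S
p(v, R) = -12 + R*v² (p(v, R) = (v*v)*R - 12 = v²*R - 12 = R*v² - 12 = -12 + R*v²)
(p(x(1), -1)*(-180))*117 = ((-12 - (5 - 1*1)²)*(-180))*117 = ((-12 - (5 - 1)²)*(-180))*117 = ((-12 - 1*4²)*(-180))*117 = ((-12 - 1*16)*(-180))*117 = ((-12 - 16)*(-180))*117 = -28*(-180)*117 = 5040*117 = 589680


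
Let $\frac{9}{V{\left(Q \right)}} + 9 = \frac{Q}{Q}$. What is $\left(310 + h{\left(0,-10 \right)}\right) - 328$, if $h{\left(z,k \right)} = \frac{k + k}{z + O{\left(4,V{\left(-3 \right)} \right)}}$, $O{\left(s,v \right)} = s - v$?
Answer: $- \frac{898}{41} \approx -21.902$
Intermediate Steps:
$V{\left(Q \right)} = - \frac{9}{8}$ ($V{\left(Q \right)} = \frac{9}{-9 + \frac{Q}{Q}} = \frac{9}{-9 + 1} = \frac{9}{-8} = 9 \left(- \frac{1}{8}\right) = - \frac{9}{8}$)
$h{\left(z,k \right)} = \frac{2 k}{\frac{41}{8} + z}$ ($h{\left(z,k \right)} = \frac{k + k}{z + \left(4 - - \frac{9}{8}\right)} = \frac{2 k}{z + \left(4 + \frac{9}{8}\right)} = \frac{2 k}{z + \frac{41}{8}} = \frac{2 k}{\frac{41}{8} + z}$)
$\left(310 + h{\left(0,-10 \right)}\right) - 328 = \left(310 + 16 \left(-10\right) \frac{1}{41 + 8 \cdot 0}\right) - 328 = \left(310 + 16 \left(-10\right) \frac{1}{41 + 0}\right) - 328 = \left(310 + 16 \left(-10\right) \frac{1}{41}\right) - 328 = \left(310 - \frac{160}{41}\right) - 328 = \frac{12550}{41} - 328 = - \frac{898}{41}$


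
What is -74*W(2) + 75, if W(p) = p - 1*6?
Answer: 371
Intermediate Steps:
W(p) = -6 + p (W(p) = p - 6 = -6 + p)
-74*W(2) + 75 = -74*(-6 + 2) + 75 = -74*(-4) + 75 = 296 + 75 = 371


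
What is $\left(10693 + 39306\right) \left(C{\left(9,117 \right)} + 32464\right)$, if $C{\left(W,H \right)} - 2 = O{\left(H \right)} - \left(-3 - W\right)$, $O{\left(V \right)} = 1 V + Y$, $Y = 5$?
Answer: $1629967400$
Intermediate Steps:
$O{\left(V \right)} = 5 + V$ ($O{\left(V \right)} = 1 V + 5 = V + 5 = 5 + V$)
$C{\left(W,H \right)} = 10 + H + W$ ($C{\left(W,H \right)} = 2 - \left(-8 - H - W\right) = 2 + \left(\left(5 + H\right) + \left(3 + W\right)\right) = 2 + \left(8 + H + W\right) = 10 + H + W$)
$\left(10693 + 39306\right) \left(C{\left(9,117 \right)} + 32464\right) = \left(10693 + 39306\right) \left(\left(10 + 117 + 9\right) + 32464\right) = 49999 \left(136 + 32464\right) = 49999 \cdot 32600 = 1629967400$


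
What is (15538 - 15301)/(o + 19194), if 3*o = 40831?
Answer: 711/98413 ≈ 0.0072247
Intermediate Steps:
o = 40831/3 (o = (1/3)*40831 = 40831/3 ≈ 13610.)
(15538 - 15301)/(o + 19194) = (15538 - 15301)/(40831/3 + 19194) = 237/(98413/3) = 237*(3/98413) = 711/98413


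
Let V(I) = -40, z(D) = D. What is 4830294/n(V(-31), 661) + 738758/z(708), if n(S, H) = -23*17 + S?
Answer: -1550721727/152574 ≈ -10164.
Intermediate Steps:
n(S, H) = -391 + S
4830294/n(V(-31), 661) + 738758/z(708) = 4830294/(-391 - 40) + 738758/708 = 4830294/(-431) + 738758*(1/708) = 4830294*(-1/431) + 369379/354 = -4830294/431 + 369379/354 = -1550721727/152574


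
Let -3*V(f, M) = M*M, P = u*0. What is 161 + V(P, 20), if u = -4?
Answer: 83/3 ≈ 27.667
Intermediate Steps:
P = 0 (P = -4*0 = 0)
V(f, M) = -M²/3 (V(f, M) = -M*M/3 = -M²/3)
161 + V(P, 20) = 161 - ⅓*20² = 161 - ⅓*400 = 161 - 400/3 = 83/3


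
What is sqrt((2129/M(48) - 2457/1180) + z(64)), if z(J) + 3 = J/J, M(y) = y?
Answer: sqrt(504672135)/3540 ≈ 6.3460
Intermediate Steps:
z(J) = -2 (z(J) = -3 + J/J = -3 + 1 = -2)
sqrt((2129/M(48) - 2457/1180) + z(64)) = sqrt((2129/48 - 2457/1180) - 2) = sqrt(598571/14160 - 2) = sqrt(570251/14160) = sqrt(504672135)/3540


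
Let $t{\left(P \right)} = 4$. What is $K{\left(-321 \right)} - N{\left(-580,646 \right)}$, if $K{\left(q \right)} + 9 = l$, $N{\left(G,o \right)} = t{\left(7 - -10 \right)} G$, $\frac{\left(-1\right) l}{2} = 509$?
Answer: $1293$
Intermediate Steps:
$l = -1018$ ($l = \left(-2\right) 509 = -1018$)
$N{\left(G,o \right)} = 4 G$
$K{\left(q \right)} = -1027$ ($K{\left(q \right)} = -9 - 1018 = -1027$)
$K{\left(-321 \right)} - N{\left(-580,646 \right)} = -1027 - 4 \left(-580\right) = -1027 - -2320 = -1027 + 2320 = 1293$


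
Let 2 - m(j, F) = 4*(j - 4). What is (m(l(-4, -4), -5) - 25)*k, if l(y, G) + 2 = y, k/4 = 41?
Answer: 2788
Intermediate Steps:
k = 164 (k = 4*41 = 164)
l(y, G) = -2 + y
m(j, F) = 18 - 4*j (m(j, F) = 2 - 4*(j - 4) = 2 - 4*(-4 + j) = 2 - (-16 + 4*j) = 2 + (16 - 4*j) = 18 - 4*j)
(m(l(-4, -4), -5) - 25)*k = ((18 - 4*(-2 - 4)) - 25)*164 = ((18 - 4*(-6)) - 25)*164 = ((18 + 24) - 25)*164 = (42 - 25)*164 = 17*164 = 2788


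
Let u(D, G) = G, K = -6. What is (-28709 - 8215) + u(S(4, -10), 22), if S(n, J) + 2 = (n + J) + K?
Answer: -36902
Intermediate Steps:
S(n, J) = -8 + J + n (S(n, J) = -2 + ((n + J) - 6) = -2 + ((J + n) - 6) = -2 + (-6 + J + n) = -8 + J + n)
(-28709 - 8215) + u(S(4, -10), 22) = (-28709 - 8215) + 22 = -36924 + 22 = -36902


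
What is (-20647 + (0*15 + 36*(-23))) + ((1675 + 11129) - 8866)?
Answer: -17537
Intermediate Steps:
(-20647 + (0*15 + 36*(-23))) + ((1675 + 11129) - 8866) = (-20647 + (0 - 828)) + (12804 - 8866) = (-20647 - 828) + 3938 = -21475 + 3938 = -17537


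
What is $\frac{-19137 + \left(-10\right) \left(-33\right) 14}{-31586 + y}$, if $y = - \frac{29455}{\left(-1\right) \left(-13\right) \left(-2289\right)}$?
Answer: $\frac{431982369}{939875147} \approx 0.45962$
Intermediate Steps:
$y = \frac{29455}{29757}$ ($y = - \frac{29455}{13 \left(-2289\right)} = - \frac{29455}{-29757} = \left(-29455\right) \left(- \frac{1}{29757}\right) = \frac{29455}{29757} \approx 0.98985$)
$\frac{-19137 + \left(-10\right) \left(-33\right) 14}{-31586 + y} = \frac{-19137 + \left(-10\right) \left(-33\right) 14}{-31586 + \frac{29455}{29757}} = \frac{-19137 + 330 \cdot 14}{- \frac{939875147}{29757}} = \left(-19137 + 4620\right) \left(- \frac{29757}{939875147}\right) = \left(-14517\right) \left(- \frac{29757}{939875147}\right) = \frac{431982369}{939875147}$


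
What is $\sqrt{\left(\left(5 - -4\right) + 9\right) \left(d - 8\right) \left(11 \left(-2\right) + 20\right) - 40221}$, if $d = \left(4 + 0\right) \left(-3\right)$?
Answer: $3 i \sqrt{4389} \approx 198.75 i$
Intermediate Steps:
$d = -12$ ($d = 4 \left(-3\right) = -12$)
$\sqrt{\left(\left(5 - -4\right) + 9\right) \left(d - 8\right) \left(11 \left(-2\right) + 20\right) - 40221} = \sqrt{\left(\left(5 - -4\right) + 9\right) \left(-12 - 8\right) \left(11 \left(-2\right) + 20\right) - 40221} = \sqrt{\left(\left(5 + 4\right) + 9\right) \left(-20\right) \left(-22 + 20\right) - 40221} = \sqrt{\left(9 + 9\right) \left(-20\right) \left(-2\right) - 40221} = \sqrt{18 \left(-20\right) \left(-2\right) - 40221} = \sqrt{\left(-360\right) \left(-2\right) - 40221} = \sqrt{720 - 40221} = \sqrt{-39501} = 3 i \sqrt{4389}$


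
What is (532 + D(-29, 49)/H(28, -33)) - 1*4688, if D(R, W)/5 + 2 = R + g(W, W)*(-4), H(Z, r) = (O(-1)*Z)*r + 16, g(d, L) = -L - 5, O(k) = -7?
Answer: -26946579/6484 ≈ -4155.9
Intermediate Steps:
g(d, L) = -5 - L
H(Z, r) = 16 - 7*Z*r (H(Z, r) = (-7*Z)*r + 16 = -7*Z*r + 16 = 16 - 7*Z*r)
D(R, W) = 90 + 5*R + 20*W (D(R, W) = -10 + 5*(R + (-5 - W)*(-4)) = -10 + 5*(R + (20 + 4*W)) = -10 + 5*(20 + R + 4*W) = -10 + (100 + 5*R + 20*W) = 90 + 5*R + 20*W)
(532 + D(-29, 49)/H(28, -33)) - 1*4688 = (532 + (90 + 5*(-29) + 20*49)/(16 - 7*28*(-33))) - 1*4688 = (532 + (90 - 145 + 980)/(16 + 6468)) - 4688 = (532 + 925/6484) - 4688 = 3450413/6484 - 4688 = -26946579/6484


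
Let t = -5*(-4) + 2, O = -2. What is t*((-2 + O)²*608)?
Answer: 214016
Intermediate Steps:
t = 22 (t = 20 + 2 = 22)
t*((-2 + O)²*608) = 22*((-2 - 2)²*608) = 22*((-4)²*608) = 22*(16*608) = 22*9728 = 214016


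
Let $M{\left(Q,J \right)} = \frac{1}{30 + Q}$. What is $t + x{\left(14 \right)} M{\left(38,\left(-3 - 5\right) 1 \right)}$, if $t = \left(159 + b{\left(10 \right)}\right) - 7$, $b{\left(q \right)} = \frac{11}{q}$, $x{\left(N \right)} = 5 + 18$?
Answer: $\frac{52169}{340} \approx 153.44$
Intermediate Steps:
$x{\left(N \right)} = 23$
$t = \frac{1531}{10}$ ($t = \left(159 + \frac{11}{10}\right) - 7 = \frac{1601}{10} - 7 = \frac{1531}{10} \approx 153.1$)
$t + x{\left(14 \right)} M{\left(38,\left(-3 - 5\right) 1 \right)} = \frac{1531}{10} + \frac{23}{30 + 38} = \frac{1531}{10} + \frac{23}{68} = \frac{52169}{340}$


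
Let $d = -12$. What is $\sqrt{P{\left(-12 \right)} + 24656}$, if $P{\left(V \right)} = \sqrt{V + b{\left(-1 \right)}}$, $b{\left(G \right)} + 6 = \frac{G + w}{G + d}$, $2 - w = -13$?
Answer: $\frac{\sqrt{4166864 + 26 i \sqrt{806}}}{13} \approx 157.02 + 0.013908 i$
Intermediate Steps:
$w = 15$ ($w = 2 - -13 = 2 + 13 = 15$)
$b{\left(G \right)} = -6 + \frac{15 + G}{-12 + G}$ ($b{\left(G \right)} = -6 + \frac{G + 15}{G - 12} = -6 + \frac{15 + G}{-12 + G}$)
$P{\left(V \right)} = \sqrt{- \frac{92}{13} + V}$ ($P{\left(V \right)} = \sqrt{V + \frac{87 - -5}{-12 - 1}} = \sqrt{V + \frac{87 + 5}{-13}} = \sqrt{V - \frac{92}{13}} = \sqrt{- \frac{92}{13} + V}$)
$\sqrt{P{\left(-12 \right)} + 24656} = \sqrt{\frac{\sqrt{-1196 + 169 \left(-12\right)}}{13} + 24656} = \sqrt{\frac{\sqrt{-1196 - 2028}}{13} + 24656} = \sqrt{\frac{\sqrt{-3224}}{13} + 24656} = \sqrt{\frac{2 i \sqrt{806}}{13} + 24656} = \sqrt{24656 + \frac{2 i \sqrt{806}}{13}}$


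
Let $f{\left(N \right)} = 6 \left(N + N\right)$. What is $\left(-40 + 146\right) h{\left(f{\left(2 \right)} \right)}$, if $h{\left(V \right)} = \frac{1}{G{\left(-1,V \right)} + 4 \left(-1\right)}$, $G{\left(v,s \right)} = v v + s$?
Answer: $\frac{106}{21} \approx 5.0476$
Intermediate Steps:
$G{\left(v,s \right)} = s + v^{2}$ ($G{\left(v,s \right)} = v^{2} + s = s + v^{2}$)
$f{\left(N \right)} = 12 N$ ($f{\left(N \right)} = 6 \cdot 2 N = 12 N$)
$h{\left(V \right)} = \frac{1}{-3 + V}$ ($h{\left(V \right)} = \frac{1}{\left(V + \left(-1\right)^{2}\right) + 4 \left(-1\right)} = \frac{1}{\left(V + 1\right) - 4} = \frac{1}{\left(1 + V\right) - 4} = \frac{1}{-3 + V}$)
$\left(-40 + 146\right) h{\left(f{\left(2 \right)} \right)} = \frac{-40 + 146}{-3 + 12 \cdot 2} = \frac{106}{-3 + 24} = \frac{106}{21}$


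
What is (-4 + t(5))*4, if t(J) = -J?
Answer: -36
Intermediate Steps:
(-4 + t(5))*4 = (-4 - 1*5)*4 = (-4 - 5)*4 = -9*4 = -36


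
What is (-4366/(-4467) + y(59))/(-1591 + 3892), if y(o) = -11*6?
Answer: -290456/10278567 ≈ -0.028258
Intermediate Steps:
y(o) = -66
(-4366/(-4467) + y(59))/(-1591 + 3892) = (-4366/(-4467) - 66)/(-1591 + 3892) = (-4366*(-1/4467) - 66)/2301 = (4366/4467 - 66)*(1/2301) = -290456/4467*1/2301 = -290456/10278567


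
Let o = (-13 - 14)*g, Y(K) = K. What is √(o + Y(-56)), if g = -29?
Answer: √727 ≈ 26.963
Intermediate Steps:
o = 783 (o = (-13 - 14)*(-29) = -27*(-29) = 783)
√(o + Y(-56)) = √(783 - 56) = √727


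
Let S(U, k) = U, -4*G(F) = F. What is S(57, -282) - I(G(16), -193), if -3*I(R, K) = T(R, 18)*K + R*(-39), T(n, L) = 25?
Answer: -4498/3 ≈ -1499.3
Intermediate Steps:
G(F) = -F/4
I(R, K) = 13*R - 25*K/3 (I(R, K) = -(25*K + R*(-39))/3 = -(25*K - 39*R)/3 = -(-39*R + 25*K)/3 = 13*R - 25*K/3)
S(57, -282) - I(G(16), -193) = 57 - (13*(-¼*16) - 25/3*(-193)) = 57 - (13*(-4) + 4825/3) = 57 - (-52 + 4825/3) = 57 - 1*4669/3 = 57 - 4669/3 = -4498/3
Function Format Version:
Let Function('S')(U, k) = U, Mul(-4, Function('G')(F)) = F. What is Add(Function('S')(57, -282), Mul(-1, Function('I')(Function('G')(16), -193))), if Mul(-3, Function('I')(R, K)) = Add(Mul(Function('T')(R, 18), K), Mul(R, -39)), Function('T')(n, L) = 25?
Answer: Rational(-4498, 3) ≈ -1499.3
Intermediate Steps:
Function('G')(F) = Mul(Rational(-1, 4), F)
Function('I')(R, K) = Add(Mul(13, R), Mul(Rational(-25, 3), K)) (Function('I')(R, K) = Mul(Rational(-1, 3), Add(Mul(25, K), Mul(R, -39))) = Mul(Rational(-1, 3), Add(Mul(25, K), Mul(-39, R))) = Mul(Rational(-1, 3), Add(Mul(-39, R), Mul(25, K))) = Add(Mul(13, R), Mul(Rational(-25, 3), K)))
Add(Function('S')(57, -282), Mul(-1, Function('I')(Function('G')(16), -193))) = Add(57, Mul(-1, Add(Mul(13, Mul(Rational(-1, 4), 16)), Mul(Rational(-25, 3), -193)))) = Add(57, Mul(-1, Add(Mul(13, -4), Rational(4825, 3)))) = Add(57, Mul(-1, Add(-52, Rational(4825, 3)))) = Add(57, Mul(-1, Rational(4669, 3))) = Add(57, Rational(-4669, 3)) = Rational(-4498, 3)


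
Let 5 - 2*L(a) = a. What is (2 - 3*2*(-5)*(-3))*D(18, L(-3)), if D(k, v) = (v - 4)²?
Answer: 0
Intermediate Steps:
L(a) = 5/2 - a/2
D(k, v) = (-4 + v)²
(2 - 3*2*(-5)*(-3))*D(18, L(-3)) = (2 - 3*2*(-5)*(-3))*(-4 + (5/2 - ½*(-3)))² = (2 - (-30)*(-3))*(-4 + (5/2 + 3/2))² = (2 - 3*30)*(-4 + 4)² = (2 - 90)*0² = -88*0 = 0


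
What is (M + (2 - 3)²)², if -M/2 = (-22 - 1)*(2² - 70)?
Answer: 9211225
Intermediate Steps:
M = -3036 (M = -2*(-22 - 1)*(2² - 70) = -(-46)*(4 - 70) = -(-46)*(-66) = -2*1518 = -3036)
(M + (2 - 3)²)² = (-3036 + (2 - 3)²)² = (-3036 + (-1)²)² = (-3036 + 1)² = (-3035)² = 9211225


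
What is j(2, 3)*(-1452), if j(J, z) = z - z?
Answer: 0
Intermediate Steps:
j(J, z) = 0
j(2, 3)*(-1452) = 0*(-1452) = 0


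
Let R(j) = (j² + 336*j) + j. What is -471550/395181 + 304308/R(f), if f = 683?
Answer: -17354440271/22942232955 ≈ -0.75644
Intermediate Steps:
R(j) = j² + 337*j
-471550/395181 + 304308/R(f) = -471550/395181 + 304308/((683*(337 + 683))) = -471550*1/395181 + 304308/((683*1020)) = -471550/395181 + 304308/696660 = -471550/395181 + 304308*(1/696660) = -471550/395181 + 25359/58055 = -17354440271/22942232955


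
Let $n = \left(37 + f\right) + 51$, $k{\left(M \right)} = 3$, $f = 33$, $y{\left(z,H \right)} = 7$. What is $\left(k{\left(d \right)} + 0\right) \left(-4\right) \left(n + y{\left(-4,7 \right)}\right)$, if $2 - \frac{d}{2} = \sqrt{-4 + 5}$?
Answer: $-1536$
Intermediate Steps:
$d = 2$ ($d = 4 - 2 \sqrt{-4 + 5} = 4 - 2 \sqrt{1} = 4 - 2 = 2$)
$n = 121$ ($n = \left(37 + 33\right) + 51 = 70 + 51 = 121$)
$\left(k{\left(d \right)} + 0\right) \left(-4\right) \left(n + y{\left(-4,7 \right)}\right) = \left(3 + 0\right) \left(-4\right) \left(121 + 7\right) = 3 \left(-4\right) 128 = \left(-12\right) 128 = -1536$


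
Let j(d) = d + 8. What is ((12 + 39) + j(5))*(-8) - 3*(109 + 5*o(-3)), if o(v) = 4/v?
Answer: -819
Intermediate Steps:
j(d) = 8 + d
((12 + 39) + j(5))*(-8) - 3*(109 + 5*o(-3)) = ((12 + 39) + (8 + 5))*(-8) - 3*(109 + 5*(4/(-3))) = (51 + 13)*(-8) - 3*(109 + 5*(4*(-1/3))) = 64*(-8) - 3*(109 + 5*(-4/3)) = -512 - 3*(109 - 20/3) = -512 - 3*307/3 = -512 - 307 = -819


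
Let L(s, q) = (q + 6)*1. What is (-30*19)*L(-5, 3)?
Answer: -5130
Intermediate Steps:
L(s, q) = 6 + q (L(s, q) = (6 + q)*1 = 6 + q)
(-30*19)*L(-5, 3) = (-30*19)*(6 + 3) = -570*9 = -5130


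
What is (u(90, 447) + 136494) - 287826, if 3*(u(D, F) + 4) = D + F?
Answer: -151157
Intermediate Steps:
u(D, F) = -4 + D/3 + F/3 (u(D, F) = -4 + (D + F)/3 = -4 + (D/3 + F/3) = -4 + D/3 + F/3)
(u(90, 447) + 136494) - 287826 = ((-4 + (⅓)*90 + (⅓)*447) + 136494) - 287826 = ((-4 + 30 + 149) + 136494) - 287826 = (175 + 136494) - 287826 = 136669 - 287826 = -151157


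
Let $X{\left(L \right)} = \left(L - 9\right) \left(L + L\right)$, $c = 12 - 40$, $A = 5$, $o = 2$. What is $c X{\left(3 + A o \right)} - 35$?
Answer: $-2947$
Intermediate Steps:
$c = -28$
$X{\left(L \right)} = 2 L \left(-9 + L\right)$ ($X{\left(L \right)} = \left(-9 + L\right) 2 L = 2 L \left(-9 + L\right)$)
$c X{\left(3 + A o \right)} - 35 = - 28 \cdot 2 \left(3 + 5 \cdot 2\right) \left(-9 + \left(3 + 5 \cdot 2\right)\right) - 35 = - 28 \cdot 2 \left(3 + 10\right) \left(-9 + \left(3 + 10\right)\right) - 35 = - 28 \cdot 2 \cdot 13 \left(-9 + 13\right) - 35 = - 28 \cdot 2 \cdot 13 \cdot 4 - 35 = \left(-28\right) 104 - 35 = -2912 - 35 = -2947$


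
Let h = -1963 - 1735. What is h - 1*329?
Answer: -4027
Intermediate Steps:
h = -3698
h - 1*329 = -3698 - 1*329 = -3698 - 329 = -4027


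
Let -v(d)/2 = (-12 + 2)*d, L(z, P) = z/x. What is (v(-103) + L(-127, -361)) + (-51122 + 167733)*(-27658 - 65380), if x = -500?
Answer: -5424628138873/500 ≈ -1.0849e+10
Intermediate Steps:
L(z, P) = -z/500 (L(z, P) = z/(-500) = z*(-1/500) = -z/500)
v(d) = 20*d (v(d) = -2*(-12 + 2)*d = -(-20)*d = 20*d)
(v(-103) + L(-127, -361)) + (-51122 + 167733)*(-27658 - 65380) = (20*(-103) - 1/500*(-127)) + (-51122 + 167733)*(-27658 - 65380) = (-2060 + 127/500) + 116611*(-93038) = -1029873/500 - 10849254218 = -5424628138873/500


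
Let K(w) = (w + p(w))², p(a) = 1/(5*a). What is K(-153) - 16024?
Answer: 4322120716/585225 ≈ 7385.4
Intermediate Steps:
p(a) = 1/(5*a)
K(w) = (w + 1/(5*w))²
K(-153) - 16024 = (-153 + (⅕)/(-153))² - 16024 = (-153 + (⅕)*(-1/153))² - 16024 = (-153 - 1/765)² - 16024 = (-117046/765)² - 16024 = 13699766116/585225 - 16024 = 4322120716/585225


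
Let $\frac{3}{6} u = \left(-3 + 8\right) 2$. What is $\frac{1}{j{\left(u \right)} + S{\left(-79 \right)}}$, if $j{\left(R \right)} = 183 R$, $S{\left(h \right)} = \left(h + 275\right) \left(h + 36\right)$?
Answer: $- \frac{1}{4768} \approx -0.00020973$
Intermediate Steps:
$S{\left(h \right)} = \left(36 + h\right) \left(275 + h\right)$ ($S{\left(h \right)} = \left(275 + h\right) \left(36 + h\right) = \left(36 + h\right) \left(275 + h\right)$)
$u = 20$ ($u = 2 \left(-3 + 8\right) 2 = 2 \cdot 5 \cdot 2 = 2 \cdot 10 = 20$)
$\frac{1}{j{\left(u \right)} + S{\left(-79 \right)}} = \frac{1}{183 \cdot 20 + \left(9900 + \left(-79\right)^{2} + 311 \left(-79\right)\right)} = \frac{1}{3660 + \left(9900 + 6241 - 24569\right)} = \frac{1}{3660 - 8428} = \frac{1}{-4768} = - \frac{1}{4768}$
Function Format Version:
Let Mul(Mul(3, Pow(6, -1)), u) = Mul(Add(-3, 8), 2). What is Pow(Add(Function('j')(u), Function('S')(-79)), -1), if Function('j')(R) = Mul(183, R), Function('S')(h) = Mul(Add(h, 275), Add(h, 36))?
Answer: Rational(-1, 4768) ≈ -0.00020973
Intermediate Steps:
Function('S')(h) = Mul(Add(36, h), Add(275, h)) (Function('S')(h) = Mul(Add(275, h), Add(36, h)) = Mul(Add(36, h), Add(275, h)))
u = 20 (u = Mul(2, Mul(Add(-3, 8), 2)) = Mul(2, Mul(5, 2)) = Mul(2, 10) = 20)
Pow(Add(Function('j')(u), Function('S')(-79)), -1) = Pow(Add(Mul(183, 20), Add(9900, Pow(-79, 2), Mul(311, -79))), -1) = Pow(Add(3660, Add(9900, 6241, -24569)), -1) = Pow(Add(3660, -8428), -1) = Pow(-4768, -1) = Rational(-1, 4768)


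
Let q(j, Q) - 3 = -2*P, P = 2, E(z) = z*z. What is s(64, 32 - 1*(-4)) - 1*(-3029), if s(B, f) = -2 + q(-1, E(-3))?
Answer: 3026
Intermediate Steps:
E(z) = z²
q(j, Q) = -1 (q(j, Q) = 3 - 2*2 = 3 - 4 = -1)
s(B, f) = -3 (s(B, f) = -2 - 1 = -3)
s(64, 32 - 1*(-4)) - 1*(-3029) = -3 - 1*(-3029) = -3 + 3029 = 3026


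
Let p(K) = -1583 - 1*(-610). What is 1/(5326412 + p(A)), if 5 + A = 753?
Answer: 1/5325439 ≈ 1.8778e-7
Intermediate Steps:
A = 748 (A = -5 + 753 = 748)
p(K) = -973 (p(K) = -1583 + 610 = -973)
1/(5326412 + p(A)) = 1/(5326412 - 973) = 1/5325439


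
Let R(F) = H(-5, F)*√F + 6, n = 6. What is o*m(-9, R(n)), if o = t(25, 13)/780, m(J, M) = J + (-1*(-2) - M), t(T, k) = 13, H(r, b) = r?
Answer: -13/60 + √6/12 ≈ -0.012543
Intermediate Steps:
R(F) = 6 - 5*√F (R(F) = -5*√F + 6 = 6 - 5*√F)
m(J, M) = 2 + J - M (m(J, M) = J + (2 - M) = 2 + J - M)
o = 1/60 (o = 13/780 = 13*(1/780) = 1/60 ≈ 0.016667)
o*m(-9, R(n)) = (2 - 9 - (6 - 5*√6))/60 = (2 - 9 + (-6 + 5*√6))/60 = (-13 + 5*√6)/60 = -13/60 + √6/12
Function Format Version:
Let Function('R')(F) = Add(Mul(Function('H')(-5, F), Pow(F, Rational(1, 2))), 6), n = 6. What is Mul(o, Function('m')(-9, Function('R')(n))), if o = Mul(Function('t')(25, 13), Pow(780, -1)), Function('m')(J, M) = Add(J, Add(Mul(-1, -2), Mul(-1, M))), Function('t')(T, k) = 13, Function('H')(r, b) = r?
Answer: Add(Rational(-13, 60), Mul(Rational(1, 12), Pow(6, Rational(1, 2)))) ≈ -0.012543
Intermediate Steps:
Function('R')(F) = Add(6, Mul(-5, Pow(F, Rational(1, 2)))) (Function('R')(F) = Add(Mul(-5, Pow(F, Rational(1, 2))), 6) = Add(6, Mul(-5, Pow(F, Rational(1, 2)))))
Function('m')(J, M) = Add(2, J, Mul(-1, M)) (Function('m')(J, M) = Add(J, Add(2, Mul(-1, M))) = Add(2, J, Mul(-1, M)))
o = Rational(1, 60) (o = Mul(13, Pow(780, -1)) = Mul(13, Rational(1, 780)) = Rational(1, 60) ≈ 0.016667)
Mul(o, Function('m')(-9, Function('R')(n))) = Mul(Rational(1, 60), Add(2, -9, Mul(-1, Add(6, Mul(-5, Pow(6, Rational(1, 2))))))) = Mul(Rational(1, 60), Add(2, -9, Add(-6, Mul(5, Pow(6, Rational(1, 2)))))) = Mul(Rational(1, 60), Add(-13, Mul(5, Pow(6, Rational(1, 2))))) = Add(Rational(-13, 60), Mul(Rational(1, 12), Pow(6, Rational(1, 2))))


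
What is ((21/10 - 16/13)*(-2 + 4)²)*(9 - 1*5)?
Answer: 904/65 ≈ 13.908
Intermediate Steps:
((21/10 - 16/13)*(-2 + 4)²)*(9 - 1*5) = ((21*(⅒) - 16*1/13)*2²)*(9 - 5) = ((21/10 - 16/13)*4)*4 = ((113/130)*4)*4 = (226/65)*4 = 904/65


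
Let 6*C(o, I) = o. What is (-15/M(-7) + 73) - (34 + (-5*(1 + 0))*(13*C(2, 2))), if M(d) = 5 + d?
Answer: 409/6 ≈ 68.167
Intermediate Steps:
C(o, I) = o/6
(-15/M(-7) + 73) - (34 + (-5*(1 + 0))*(13*C(2, 2))) = (-15/(5 - 7) + 73) - (34 + (-5*(1 + 0))*(13*((⅙)*2))) = (-15/(-2) + 73) - (34 + (-5*1)*(13*(⅓))) = (-½*(-15) + 73) - (34 - 5*13/3) = (15/2 + 73) - (34 - 65/3) = 161/2 - 1*37/3 = 161/2 - 37/3 = 409/6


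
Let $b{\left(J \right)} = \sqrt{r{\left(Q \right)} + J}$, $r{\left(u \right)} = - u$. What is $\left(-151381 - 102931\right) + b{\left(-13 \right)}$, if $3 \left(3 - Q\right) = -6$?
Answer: $-254312 + 3 i \sqrt{2} \approx -2.5431 \cdot 10^{5} + 4.2426 i$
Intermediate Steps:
$Q = 5$ ($Q = 3 - -2 = 3 + 2 = 5$)
$b{\left(J \right)} = \sqrt{-5 + J}$ ($b{\left(J \right)} = \sqrt{\left(-1\right) 5 + J} = \sqrt{-5 + J}$)
$\left(-151381 - 102931\right) + b{\left(-13 \right)} = \left(-151381 - 102931\right) + \sqrt{-5 - 13} = -254312 + \sqrt{-18} = -254312 + 3 i \sqrt{2}$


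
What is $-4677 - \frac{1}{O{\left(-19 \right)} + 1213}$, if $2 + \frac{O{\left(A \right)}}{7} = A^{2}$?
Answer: $- \frac{17426503}{3726} \approx -4677.0$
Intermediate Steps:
$O{\left(A \right)} = -14 + 7 A^{2}$
$-4677 - \frac{1}{O{\left(-19 \right)} + 1213} = -4677 - \frac{1}{\left(-14 + 7 \left(-19\right)^{2}\right) + 1213} = -4677 - \frac{1}{\left(-14 + 7 \cdot 361\right) + 1213} = -4677 - \frac{1}{\left(-14 + 2527\right) + 1213} = -4677 - \frac{1}{2513 + 1213} = -4677 - \frac{1}{3726} = - \frac{17426503}{3726}$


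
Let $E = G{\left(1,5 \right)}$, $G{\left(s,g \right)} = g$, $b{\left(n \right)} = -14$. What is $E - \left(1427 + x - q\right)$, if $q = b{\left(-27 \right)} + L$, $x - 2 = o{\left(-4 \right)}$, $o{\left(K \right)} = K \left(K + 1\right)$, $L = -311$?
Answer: $-1761$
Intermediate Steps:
$E = 5$
$o{\left(K \right)} = K \left(1 + K\right)$
$x = 14$ ($x = 2 - 4 \left(1 - 4\right) = 2 - -12 = 2 + 12 = 14$)
$q = -325$ ($q = -14 - 311 = -325$)
$E - \left(1427 + x - q\right) = 5 - 1766 = -1761$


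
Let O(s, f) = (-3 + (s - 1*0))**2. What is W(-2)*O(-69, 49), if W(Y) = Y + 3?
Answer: 5184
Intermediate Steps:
W(Y) = 3 + Y
O(s, f) = (-3 + s)**2 (O(s, f) = (-3 + (s + 0))**2 = (-3 + s)**2)
W(-2)*O(-69, 49) = (3 - 2)*(-3 - 69)**2 = 1*(-72)**2 = 1*5184 = 5184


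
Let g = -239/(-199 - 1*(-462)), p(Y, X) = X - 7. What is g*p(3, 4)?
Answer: 717/263 ≈ 2.7262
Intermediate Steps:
p(Y, X) = -7 + X
g = -239/263 (g = -239/(-199 + 462) = -239/263 ≈ -0.90874)
g*p(3, 4) = -239*(-7 + 4)/263 = -239/263*(-3) = 717/263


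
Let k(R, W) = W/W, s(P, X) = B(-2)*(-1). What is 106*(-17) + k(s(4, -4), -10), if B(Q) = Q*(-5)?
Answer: -1801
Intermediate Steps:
B(Q) = -5*Q
s(P, X) = -10 (s(P, X) = -5*(-2)*(-1) = 10*(-1) = -10)
k(R, W) = 1
106*(-17) + k(s(4, -4), -10) = 106*(-17) + 1 = -1802 + 1 = -1801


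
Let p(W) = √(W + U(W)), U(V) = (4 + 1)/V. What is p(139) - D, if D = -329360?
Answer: 329360 + √2686314/139 ≈ 3.2937e+5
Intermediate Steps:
U(V) = 5/V
p(W) = √(W + 5/W)
p(139) - D = √(139 + 5/139) - 1*(-329360) = √(139 + 5*(1/139)) + 329360 = √(139 + 5/139) + 329360 = √(19326/139) + 329360 = √2686314/139 + 329360 = 329360 + √2686314/139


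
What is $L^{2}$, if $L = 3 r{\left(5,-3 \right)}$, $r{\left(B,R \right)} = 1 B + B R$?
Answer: $900$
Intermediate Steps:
$r{\left(B,R \right)} = B + B R$
$L = -30$ ($L = 3 \cdot 5 \left(1 - 3\right) = 3 \cdot 5 \left(-2\right) = 3 \left(-10\right) = -30$)
$L^{2} = \left(-30\right)^{2} = 900$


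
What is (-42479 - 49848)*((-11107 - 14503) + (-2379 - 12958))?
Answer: 3780513669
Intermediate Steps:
(-42479 - 49848)*((-11107 - 14503) + (-2379 - 12958)) = -92327*(-25610 - 15337) = -92327*(-40947) = 3780513669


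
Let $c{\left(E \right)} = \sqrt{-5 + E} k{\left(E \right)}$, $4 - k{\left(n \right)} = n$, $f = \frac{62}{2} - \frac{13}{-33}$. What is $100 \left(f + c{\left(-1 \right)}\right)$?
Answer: $\frac{103600}{33} + 500 i \sqrt{6} \approx 3139.4 + 1224.7 i$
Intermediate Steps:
$f = \frac{1036}{33}$ ($f = 62 \cdot \frac{1}{2} - - \frac{13}{33} = 31 + \frac{13}{33} = \frac{1036}{33} \approx 31.394$)
$k{\left(n \right)} = 4 - n$
$c{\left(E \right)} = \sqrt{-5 + E} \left(4 - E\right)$
$100 \left(f + c{\left(-1 \right)}\right) = 100 \left(\frac{1036}{33} + \sqrt{-5 - 1} \left(4 - -1\right)\right) = 100 \left(\frac{1036}{33} + \sqrt{-6} \left(4 + 1\right)\right) = 100 \left(\frac{1036}{33} + i \sqrt{6} \cdot 5\right) = 100 \left(\frac{1036}{33} + 5 i \sqrt{6}\right) = \frac{103600}{33} + 500 i \sqrt{6}$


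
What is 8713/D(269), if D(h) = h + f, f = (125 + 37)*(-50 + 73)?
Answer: 8713/3995 ≈ 2.1810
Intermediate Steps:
f = 3726 (f = 162*23 = 3726)
D(h) = 3726 + h (D(h) = h + 3726 = 3726 + h)
8713/D(269) = 8713/(3726 + 269) = 8713/3995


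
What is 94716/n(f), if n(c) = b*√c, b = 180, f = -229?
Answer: -2631*I*√229/1145 ≈ -34.772*I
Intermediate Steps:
n(c) = 180*√c
94716/n(f) = 94716/((180*√(-229))) = 94716/((180*(I*√229))) = 94716/((180*I*√229)) = 94716*(-I*√229/41220) = -2631*I*√229/1145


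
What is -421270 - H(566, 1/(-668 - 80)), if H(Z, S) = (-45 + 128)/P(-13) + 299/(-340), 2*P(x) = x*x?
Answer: -24206180109/57460 ≈ -4.2127e+5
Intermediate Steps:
P(x) = x²/2 (P(x) = (x*x)/2 = x²/2)
H(Z, S) = 5909/57460 (H(Z, S) = (-45 + 128)/(((½)*(-13)²)) + 299/(-340) = 83/(((½)*169)) + 299*(-1/340) = 83/(169/2) - 299/340 = 83*(2/169) - 299/340 = 166/169 - 299/340 = 5909/57460)
-421270 - H(566, 1/(-668 - 80)) = -421270 - 1*5909/57460 = -421270 - 5909/57460 = -24206180109/57460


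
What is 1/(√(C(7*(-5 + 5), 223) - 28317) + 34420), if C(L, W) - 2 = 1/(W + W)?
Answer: 15351320/528405062889 - I*√5632306094/528405062889 ≈ 2.9052e-5 - 1.4203e-7*I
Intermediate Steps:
C(L, W) = 2 + 1/(2*W) (C(L, W) = 2 + 1/(W + W) = 2 + 1/(2*W))
1/(√(C(7*(-5 + 5), 223) - 28317) + 34420) = 1/(√((2 + (½)/223) - 28317) + 34420) = 1/(√((2 + (½)*(1/223)) - 28317) + 34420) = 1/(√((2 + 1/446) - 28317) + 34420) = 1/(√(893/446 - 28317) + 34420) = 1/(√(-12628489/446) + 34420) = 1/(I*√5632306094/446 + 34420) = 1/(34420 + I*√5632306094/446)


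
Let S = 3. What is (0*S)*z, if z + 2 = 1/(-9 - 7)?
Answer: 0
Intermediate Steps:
z = -33/16 (z = -2 + 1/(-9 - 7) = -2 + 1/(-16) = -2 - 1/16 = -33/16 ≈ -2.0625)
(0*S)*z = (0*3)*(-33/16) = 0*(-33/16) = 0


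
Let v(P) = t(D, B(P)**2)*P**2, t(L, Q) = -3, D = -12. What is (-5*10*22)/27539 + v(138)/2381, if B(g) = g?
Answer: -1575977248/65570359 ≈ -24.035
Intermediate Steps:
v(P) = -3*P**2
(-5*10*22)/27539 + v(138)/2381 = (-5*10*22)/27539 - 3*138**2/2381 = -50*22*(1/27539) - 3*19044*(1/2381) = -1100*1/27539 - 57132*1/2381 = -1100/27539 - 57132/2381 = -1575977248/65570359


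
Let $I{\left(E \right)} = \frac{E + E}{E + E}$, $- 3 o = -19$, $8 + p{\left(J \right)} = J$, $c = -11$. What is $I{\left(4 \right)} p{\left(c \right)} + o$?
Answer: $- \frac{38}{3} \approx -12.667$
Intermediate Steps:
$p{\left(J \right)} = -8 + J$
$o = \frac{19}{3}$ ($o = \left(- \frac{1}{3}\right) \left(-19\right) = \frac{19}{3} \approx 6.3333$)
$I{\left(E \right)} = 1$ ($I{\left(E \right)} = \frac{2 E}{2 E} = 2 E \frac{1}{2 E} = 1$)
$I{\left(4 \right)} p{\left(c \right)} + o = 1 \left(-8 - 11\right) + \frac{19}{3} = 1 \left(-19\right) + \frac{19}{3} = -19 + \frac{19}{3} = - \frac{38}{3}$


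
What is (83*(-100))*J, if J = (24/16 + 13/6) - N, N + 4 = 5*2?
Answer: 58100/3 ≈ 19367.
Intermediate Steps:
N = 6 (N = -4 + 5*2 = -4 + 10 = 6)
J = -7/3 (J = (24/16 + 13/6) - 1*6 = (24*(1/16) + 13*(⅙)) - 6 = (3/2 + 13/6) - 6 = 11/3 - 6 = -7/3 ≈ -2.3333)
(83*(-100))*J = (83*(-100))*(-7/3) = -8300*(-7/3) = 58100/3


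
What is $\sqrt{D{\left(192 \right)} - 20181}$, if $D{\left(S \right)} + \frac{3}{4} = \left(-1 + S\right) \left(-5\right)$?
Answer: $\frac{i \sqrt{84547}}{2} \approx 145.38 i$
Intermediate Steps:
$D{\left(S \right)} = \frac{17}{4} - 5 S$ ($D{\left(S \right)} = - \frac{3}{4} + \left(-1 + S\right) \left(-5\right) = - \frac{3}{4} - \left(-5 + 5 S\right) = \frac{17}{4} - 5 S$)
$\sqrt{D{\left(192 \right)} - 20181} = \sqrt{\left(\frac{17}{4} - 960\right) - 20181} = \sqrt{- \frac{3823}{4} - 20181} = \sqrt{- \frac{84547}{4}} = \frac{i \sqrt{84547}}{2}$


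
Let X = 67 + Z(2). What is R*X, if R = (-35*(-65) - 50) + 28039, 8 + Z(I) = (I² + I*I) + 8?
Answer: 2269800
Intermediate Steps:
Z(I) = 2*I² (Z(I) = -8 + ((I² + I*I) + 8) = -8 + ((I² + I²) + 8) = -8 + (2*I² + 8) = -8 + (8 + 2*I²) = 2*I²)
R = 30264 (R = (2275 - 50) + 28039 = 2225 + 28039 = 30264)
X = 75 (X = 67 + 2*2² = 67 + 2*4 = 67 + 8 = 75)
R*X = 30264*75 = 2269800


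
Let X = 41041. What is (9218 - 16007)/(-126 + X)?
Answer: -6789/40915 ≈ -0.16593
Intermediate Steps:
(9218 - 16007)/(-126 + X) = (9218 - 16007)/(-126 + 41041) = -6789/40915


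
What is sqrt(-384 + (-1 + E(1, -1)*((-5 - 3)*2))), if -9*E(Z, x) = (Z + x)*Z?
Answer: I*sqrt(385) ≈ 19.621*I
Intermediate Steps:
E(Z, x) = -Z*(Z + x)/9 (E(Z, x) = -(Z + x)*Z/9 = -Z*(Z + x)/9)
sqrt(-384 + (-1 + E(1, -1)*((-5 - 3)*2))) = sqrt(-384 + (-1 + (-1/9*1*(1 - 1))*((-5 - 3)*2))) = sqrt(-384 + (-1 + (-1/9*1*0)*(-8*2))) = sqrt(-384 + (-1 + 0*(-16))) = sqrt(-384 + (-1 + 0)) = sqrt(-384 - 1) = sqrt(-385) = I*sqrt(385)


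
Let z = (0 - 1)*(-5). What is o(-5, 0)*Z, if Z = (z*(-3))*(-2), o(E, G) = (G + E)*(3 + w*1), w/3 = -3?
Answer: 900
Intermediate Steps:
w = -9 (w = 3*(-3) = -9)
z = 5 (z = -1*(-5) = 5)
o(E, G) = -6*E - 6*G (o(E, G) = (G + E)*(3 - 9*1) = (E + G)*(3 - 9) = (E + G)*(-6) = -6*E - 6*G)
Z = 30 (Z = (5*(-3))*(-2) = -15*(-2) = 30)
o(-5, 0)*Z = (-6*(-5) - 6*0)*30 = (30 + 0)*30 = 30*30 = 900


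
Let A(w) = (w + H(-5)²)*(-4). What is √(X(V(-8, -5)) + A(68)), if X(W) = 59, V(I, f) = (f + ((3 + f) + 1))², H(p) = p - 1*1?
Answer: I*√357 ≈ 18.894*I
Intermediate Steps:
H(p) = -1 + p (H(p) = p - 1 = -1 + p)
V(I, f) = (4 + 2*f)² (V(I, f) = (f + (4 + f))² = (4 + 2*f)²)
A(w) = -144 - 4*w (A(w) = (w + (-1 - 5)²)*(-4) = (w + (-6)²)*(-4) = (w + 36)*(-4) = (36 + w)*(-4) = -144 - 4*w)
√(X(V(-8, -5)) + A(68)) = √(59 + (-144 - 4*68)) = √(59 + (-144 - 272)) = √(59 - 416) = √(-357) = I*√357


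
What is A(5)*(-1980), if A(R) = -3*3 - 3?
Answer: 23760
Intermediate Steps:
A(R) = -12 (A(R) = -9 - 3 = -12)
A(5)*(-1980) = -12*(-1980) = 23760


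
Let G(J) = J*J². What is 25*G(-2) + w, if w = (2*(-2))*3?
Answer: -212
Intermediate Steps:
G(J) = J³
w = -12 (w = -4*3 = -12)
25*G(-2) + w = 25*(-2)³ - 12 = 25*(-8) - 12 = -200 - 12 = -212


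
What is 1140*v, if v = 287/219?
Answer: 109060/73 ≈ 1494.0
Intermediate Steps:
v = 287/219 (v = 287*(1/219) = 287/219 ≈ 1.3105)
1140*v = 1140*(287/219) = 109060/73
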